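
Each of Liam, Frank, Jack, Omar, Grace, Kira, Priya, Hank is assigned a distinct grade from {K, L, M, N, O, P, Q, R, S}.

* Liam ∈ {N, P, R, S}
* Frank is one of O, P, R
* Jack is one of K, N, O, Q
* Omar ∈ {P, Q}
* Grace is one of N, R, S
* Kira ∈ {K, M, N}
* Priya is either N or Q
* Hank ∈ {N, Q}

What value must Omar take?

P

Among the 8 variables, M fits only Kira (and all 8 values in {K, M, N, O, P, Q, R, S} must be used), so Kira = M.
The 7 still-open variables together cover exactly {K, N, O, P, Q, R, S} — 7 values for 7 variables — and K appears only in Jack's list, so Jack = K.
The 6 still-open variables draw from only 6 values {N, O, P, Q, R, S}, so each is used; only Frank can be O, hence Frank = O.
Priya and Hank share exactly the 2 values {N, Q}; by pigeonhole those values go to them, so strike N, Q from Liam, Omar, Grace.
So Omar = P.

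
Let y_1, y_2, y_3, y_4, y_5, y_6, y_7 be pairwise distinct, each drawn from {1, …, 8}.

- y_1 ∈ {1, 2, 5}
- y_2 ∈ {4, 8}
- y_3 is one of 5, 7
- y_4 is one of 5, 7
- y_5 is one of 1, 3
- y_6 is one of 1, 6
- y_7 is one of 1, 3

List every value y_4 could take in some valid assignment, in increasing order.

5, 7

y_3 and y_4 share exactly the 2 values {5, 7}; by pigeonhole those values go to them, so strike 5, 7 from y_1.
y_5 and y_7 share exactly the 2 values {1, 3}; by pigeonhole those values go to them, so strike 1, 3 from y_1, y_6.
That leaves y_1 = 2.
That leaves y_6 = 6.
No further eliminations apply; y_4 can still be any of 5, 7.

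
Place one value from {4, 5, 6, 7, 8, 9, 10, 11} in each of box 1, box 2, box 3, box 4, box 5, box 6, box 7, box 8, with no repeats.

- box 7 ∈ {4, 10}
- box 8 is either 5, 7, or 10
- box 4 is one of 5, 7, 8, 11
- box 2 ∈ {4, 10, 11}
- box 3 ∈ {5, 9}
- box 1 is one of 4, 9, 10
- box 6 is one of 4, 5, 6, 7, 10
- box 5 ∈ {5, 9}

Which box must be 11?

The 8 variables together cover exactly {4, 5, 6, 7, 8, 9, 10, 11} — 8 values for 8 variables — and 6 appears only in box 6's list, so box 6 = 6.
The 7 still-open variables together cover exactly {4, 5, 7, 8, 9, 10, 11} — 7 values for 7 variables — and 8 appears only in box 4's list, so box 4 = 8.
Among the 6 still-open variables, 7 fits only box 8 (and all 6 values in {4, 5, 7, 9, 10, 11} must be used), so box 8 = 7.
The 5 still-open variables draw from only 5 values {4, 5, 9, 10, 11}, so each is used; only box 2 can be 11, hence box 2 = 11.

box 2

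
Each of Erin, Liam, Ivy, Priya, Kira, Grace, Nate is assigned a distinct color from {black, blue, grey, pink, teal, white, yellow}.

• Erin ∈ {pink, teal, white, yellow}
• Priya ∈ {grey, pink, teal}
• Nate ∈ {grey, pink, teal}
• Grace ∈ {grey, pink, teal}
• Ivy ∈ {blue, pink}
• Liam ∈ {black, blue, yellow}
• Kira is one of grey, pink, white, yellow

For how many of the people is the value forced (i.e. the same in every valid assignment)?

The 7 variables together cover exactly {black, blue, grey, pink, teal, white, yellow} — 7 values for 7 variables — and black appears only in Liam's list, so Liam = black.
The 6 still-open variables draw from only 6 values {blue, grey, pink, teal, white, yellow}, so each is used; only Ivy can be blue, hence Ivy = blue.
The 3 variables Priya, Grace, Nate are confined to {grey, pink, teal}, which locks those values in; drop them from Erin, Kira.
Determined: Liam=black, Ivy=blue. The other people each still have more than one consistent value. That makes 2.

2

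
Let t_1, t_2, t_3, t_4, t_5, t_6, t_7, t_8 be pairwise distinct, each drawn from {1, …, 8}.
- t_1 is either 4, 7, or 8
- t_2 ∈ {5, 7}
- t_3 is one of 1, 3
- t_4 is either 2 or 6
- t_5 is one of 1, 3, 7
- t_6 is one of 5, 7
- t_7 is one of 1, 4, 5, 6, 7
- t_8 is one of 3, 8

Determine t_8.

8

The 8 variables together cover exactly {1, 2, 3, 4, 5, 6, 7, 8} — 8 values for 8 variables — and 2 appears only in t_4's list, so t_4 = 2.
Among the 7 still-open variables, 6 fits only t_7 (and all 7 values in {1, 3, 4, 5, 6, 7, 8} must be used), so t_7 = 6.
The 6 still-open variables together cover exactly {1, 3, 4, 5, 7, 8} — 6 values for 6 variables — and 4 appears only in t_1's list, so t_1 = 4.
Among the 5 still-open variables, 8 fits only t_8 (and all 5 values in {1, 3, 5, 7, 8} must be used), so t_8 = 8.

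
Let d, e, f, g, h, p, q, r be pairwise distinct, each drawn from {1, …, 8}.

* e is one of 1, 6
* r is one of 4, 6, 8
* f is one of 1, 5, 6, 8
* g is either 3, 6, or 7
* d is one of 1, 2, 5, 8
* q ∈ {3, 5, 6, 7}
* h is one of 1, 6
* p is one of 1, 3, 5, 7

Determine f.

The 8 variables together cover exactly {1, 2, 3, 4, 5, 6, 7, 8} — 8 values for 8 variables — and 2 appears only in d's list, so d = 2.
Among the 7 still-open variables, 4 fits only r (and all 7 values in {1, 3, 4, 5, 6, 7, 8} must be used), so r = 4.
The 6 still-open variables draw from only 6 values {1, 3, 5, 6, 7, 8}, so each is used; only f can be 8, hence f = 8.

8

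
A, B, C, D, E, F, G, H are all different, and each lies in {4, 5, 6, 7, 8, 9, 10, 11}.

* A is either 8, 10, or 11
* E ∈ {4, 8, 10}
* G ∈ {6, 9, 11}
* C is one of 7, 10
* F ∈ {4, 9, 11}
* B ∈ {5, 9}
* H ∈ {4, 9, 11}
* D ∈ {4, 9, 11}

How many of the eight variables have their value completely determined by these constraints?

The 8 variables together cover exactly {4, 5, 6, 7, 8, 9, 10, 11} — 8 values for 8 variables — and 5 appears only in B's list, so B = 5.
The 7 still-open variables draw from only 7 values {4, 6, 7, 8, 9, 10, 11}, so each is used; only G can be 6, hence G = 6.
The 6 still-open variables draw from only 6 values {4, 7, 8, 9, 10, 11}, so each is used; only C can be 7, hence C = 7.
D, F, H between them cover only {4, 9, 11} — a naked triple. Remove those values from A, E.
Determined: B=5, C=7, G=6. The other variables each still have more than one consistent value. That makes 3.

3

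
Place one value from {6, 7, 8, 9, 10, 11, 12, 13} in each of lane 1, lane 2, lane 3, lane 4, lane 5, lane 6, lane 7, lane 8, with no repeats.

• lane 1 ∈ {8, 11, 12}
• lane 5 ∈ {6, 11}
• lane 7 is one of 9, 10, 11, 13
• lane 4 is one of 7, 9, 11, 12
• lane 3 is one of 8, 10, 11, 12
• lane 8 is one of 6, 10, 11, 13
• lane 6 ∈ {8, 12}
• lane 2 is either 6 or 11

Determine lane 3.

Among the 8 variables, 7 fits only lane 4 (and all 8 values in {6, 7, 8, 9, 10, 11, 12, 13} must be used), so lane 4 = 7.
The 7 still-open variables together cover exactly {6, 8, 9, 10, 11, 12, 13} — 7 values for 7 variables — and 9 appears only in lane 7's list, so lane 7 = 9.
The 6 still-open variables together cover exactly {6, 8, 10, 11, 12, 13} — 6 values for 6 variables — and 13 appears only in lane 8's list, so lane 8 = 13.
Among the 5 still-open variables, 10 fits only lane 3 (and all 5 values in {6, 8, 10, 11, 12} must be used), so lane 3 = 10.

10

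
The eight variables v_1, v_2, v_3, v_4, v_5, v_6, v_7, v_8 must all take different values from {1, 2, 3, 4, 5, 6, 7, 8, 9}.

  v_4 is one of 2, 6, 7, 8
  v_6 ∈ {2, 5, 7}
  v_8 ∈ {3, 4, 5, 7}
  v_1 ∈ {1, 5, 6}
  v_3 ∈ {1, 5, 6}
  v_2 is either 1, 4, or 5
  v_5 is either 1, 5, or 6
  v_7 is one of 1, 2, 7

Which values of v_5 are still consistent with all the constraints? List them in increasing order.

1, 5, 6

The 8 variables draw from only 8 values {1, 2, 3, 4, 5, 6, 7, 8}, so each is used; only v_8 can be 3, hence v_8 = 3.
The 7 still-open variables together cover exactly {1, 2, 4, 5, 6, 7, 8} — 7 values for 7 variables — and 4 appears only in v_2's list, so v_2 = 4.
Among the 6 still-open variables, 8 fits only v_4 (and all 6 values in {1, 2, 5, 6, 7, 8} must be used), so v_4 = 8.
v_1, v_3, v_5 between them cover only {1, 5, 6} — a naked triple. Remove those values from v_6, v_7.
No further eliminations apply; v_5 can still be any of 1, 5, 6.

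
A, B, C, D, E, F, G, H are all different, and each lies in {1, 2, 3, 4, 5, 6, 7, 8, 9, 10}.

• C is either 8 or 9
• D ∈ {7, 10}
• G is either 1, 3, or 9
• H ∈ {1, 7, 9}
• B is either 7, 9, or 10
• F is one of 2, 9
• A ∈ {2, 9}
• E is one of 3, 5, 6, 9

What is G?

3

A and F share exactly the 2 values {2, 9}; by pigeonhole those values go to them, so strike 2, 9 from B, C, E, G, H.
C must be 8 (only option left).
B and D between them cover only {7, 10} — a naked pair. Remove those values from H.
H has just one choice, so H = 1. Strike 1 from G.
So G = 3.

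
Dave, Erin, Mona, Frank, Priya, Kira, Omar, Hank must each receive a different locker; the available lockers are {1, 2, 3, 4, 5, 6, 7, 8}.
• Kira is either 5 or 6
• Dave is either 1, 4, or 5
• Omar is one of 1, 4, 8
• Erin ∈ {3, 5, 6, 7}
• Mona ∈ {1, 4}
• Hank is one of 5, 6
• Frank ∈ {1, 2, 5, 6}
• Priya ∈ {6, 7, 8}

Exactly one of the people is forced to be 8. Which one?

The 8 variables together cover exactly {1, 2, 3, 4, 5, 6, 7, 8} — 8 values for 8 variables — and 2 appears only in Frank's list, so Frank = 2.
Among the 7 still-open variables, 3 fits only Erin (and all 7 values in {1, 3, 4, 5, 6, 7, 8} must be used), so Erin = 3.
Among the 6 still-open variables, 7 fits only Priya (and all 6 values in {1, 4, 5, 6, 7, 8} must be used), so Priya = 7.
The 5 still-open variables draw from only 5 values {1, 4, 5, 6, 8}, so each is used; only Omar can be 8, hence Omar = 8.

Omar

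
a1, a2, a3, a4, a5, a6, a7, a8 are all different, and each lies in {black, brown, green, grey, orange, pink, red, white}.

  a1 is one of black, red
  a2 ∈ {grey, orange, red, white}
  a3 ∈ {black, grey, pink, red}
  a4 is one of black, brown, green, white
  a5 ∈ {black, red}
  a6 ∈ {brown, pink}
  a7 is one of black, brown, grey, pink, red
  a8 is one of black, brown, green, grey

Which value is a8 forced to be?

green

Among the 8 variables, orange fits only a2 (and all 8 values in {black, brown, green, grey, orange, pink, red, white} must be used), so a2 = orange.
The 7 still-open variables draw from only 7 values {black, brown, green, grey, pink, red, white}, so each is used; only a4 can be white, hence a4 = white.
Among the 6 still-open variables, green fits only a8 (and all 6 values in {black, brown, green, grey, pink, red} must be used), so a8 = green.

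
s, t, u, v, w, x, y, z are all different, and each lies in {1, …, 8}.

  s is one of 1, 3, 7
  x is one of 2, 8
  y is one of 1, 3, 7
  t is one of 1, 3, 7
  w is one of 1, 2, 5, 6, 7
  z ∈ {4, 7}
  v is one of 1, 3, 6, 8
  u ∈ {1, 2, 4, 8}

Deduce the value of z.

The 8 variables draw from only 8 values {1, 2, 3, 4, 5, 6, 7, 8}, so each is used; only w can be 5, hence w = 5.
The 7 still-open variables draw from only 7 values {1, 2, 3, 4, 6, 7, 8}, so each is used; only v can be 6, hence v = 6.
s, t, y share exactly the 3 values {1, 3, 7}; by pigeonhole those values go to them, so strike 1, 3, 7 from u, z.
So z = 4.

4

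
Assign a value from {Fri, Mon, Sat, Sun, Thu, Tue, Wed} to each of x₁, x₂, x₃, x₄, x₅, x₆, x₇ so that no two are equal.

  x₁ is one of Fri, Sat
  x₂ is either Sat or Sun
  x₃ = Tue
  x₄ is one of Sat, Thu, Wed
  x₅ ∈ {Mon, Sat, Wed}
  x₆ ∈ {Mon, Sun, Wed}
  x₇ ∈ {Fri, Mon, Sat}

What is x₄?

x₃ must be Tue (only option left).
Among the 6 still-open variables, Thu fits only x₄ (and all 6 values in {Fri, Mon, Sat, Sun, Thu, Wed} must be used), so x₄ = Thu.

Thu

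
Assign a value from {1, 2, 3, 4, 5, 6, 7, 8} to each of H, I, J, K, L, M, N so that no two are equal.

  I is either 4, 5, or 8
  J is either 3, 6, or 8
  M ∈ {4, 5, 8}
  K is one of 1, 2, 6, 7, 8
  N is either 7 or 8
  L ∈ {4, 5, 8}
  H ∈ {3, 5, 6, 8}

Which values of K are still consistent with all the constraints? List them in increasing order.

1, 2

I, L, M share exactly the 3 values {4, 5, 8}; by pigeonhole those values go to them, so strike 4, 5, 8 from H, J, K, N.
N must be 7 (only option left). Strike 7 from K.
H and J between them cover only {3, 6} — a naked pair. Remove those values from K.
No further eliminations apply; K can still be any of 1, 2.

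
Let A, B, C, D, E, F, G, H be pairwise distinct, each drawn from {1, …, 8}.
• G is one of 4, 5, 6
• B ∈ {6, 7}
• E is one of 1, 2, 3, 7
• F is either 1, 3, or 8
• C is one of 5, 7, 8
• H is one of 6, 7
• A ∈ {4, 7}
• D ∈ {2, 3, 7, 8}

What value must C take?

The 2 variables B and H are confined to {6, 7}, which locks those values in; drop them from A, C, D, E, G.
A's domain is down to {4}, so A = 4. Eliminate 4 elsewhere: G.
That leaves G = 5. Eliminate 5 elsewhere: C.
So C = 8.

8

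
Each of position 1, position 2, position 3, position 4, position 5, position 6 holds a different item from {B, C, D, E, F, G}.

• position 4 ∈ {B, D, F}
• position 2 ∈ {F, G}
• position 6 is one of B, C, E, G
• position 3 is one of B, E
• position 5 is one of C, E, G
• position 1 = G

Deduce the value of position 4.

position 1 has just one choice, so position 1 = G. So position 2, position 5, position 6 can't be G.
position 2 must be F (only option left). Eliminate F elsewhere: position 4.
Among the 4 still-open variables, D fits only position 4 (and all 4 values in {B, C, D, E} must be used), so position 4 = D.

D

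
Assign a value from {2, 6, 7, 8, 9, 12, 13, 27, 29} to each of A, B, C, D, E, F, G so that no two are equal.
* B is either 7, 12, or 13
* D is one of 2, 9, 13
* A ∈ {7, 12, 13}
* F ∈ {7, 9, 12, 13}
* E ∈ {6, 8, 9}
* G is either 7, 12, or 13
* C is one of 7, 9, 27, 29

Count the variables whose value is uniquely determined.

The 3 variables A, B, G are confined to {7, 12, 13}, which locks those values in; drop them from C, D, F.
F has just one choice, so F = 9. So C, D, E can't be 9.
D must be 2 (only option left).
Determined: D=2, F=9. The other variables each still have more than one consistent value. That makes 2.

2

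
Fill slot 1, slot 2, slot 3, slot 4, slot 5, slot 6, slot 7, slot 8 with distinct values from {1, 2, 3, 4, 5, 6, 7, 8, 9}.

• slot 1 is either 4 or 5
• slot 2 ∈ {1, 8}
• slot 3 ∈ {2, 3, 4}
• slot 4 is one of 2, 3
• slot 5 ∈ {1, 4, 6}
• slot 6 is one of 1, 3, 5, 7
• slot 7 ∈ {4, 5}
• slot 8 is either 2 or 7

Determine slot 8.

7

The 8 variables together cover exactly {1, 2, 3, 4, 5, 6, 7, 8} — 8 values for 8 variables — and 6 appears only in slot 5's list, so slot 5 = 6.
The 7 still-open variables together cover exactly {1, 2, 3, 4, 5, 7, 8} — 7 values for 7 variables — and 8 appears only in slot 2's list, so slot 2 = 8.
The 6 still-open variables together cover exactly {1, 2, 3, 4, 5, 7} — 6 values for 6 variables — and 1 appears only in slot 6's list, so slot 6 = 1.
The 5 still-open variables together cover exactly {2, 3, 4, 5, 7} — 5 values for 5 variables — and 7 appears only in slot 8's list, so slot 8 = 7.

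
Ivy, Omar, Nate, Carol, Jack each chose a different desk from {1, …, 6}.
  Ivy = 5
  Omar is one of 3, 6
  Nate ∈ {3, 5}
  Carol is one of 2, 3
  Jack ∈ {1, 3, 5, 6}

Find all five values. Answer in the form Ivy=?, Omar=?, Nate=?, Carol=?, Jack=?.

Ivy=5, Omar=6, Nate=3, Carol=2, Jack=1

Ivy must be 5 (only option left). Strike 5 from Nate, Jack.
That leaves Nate = 3. So Omar, Carol, Jack can't be 3.
Carol has just one choice, so Carol = 2.
That leaves Omar = 6. Eliminate 6 elsewhere: Jack.
Jack has just one choice, so Jack = 1.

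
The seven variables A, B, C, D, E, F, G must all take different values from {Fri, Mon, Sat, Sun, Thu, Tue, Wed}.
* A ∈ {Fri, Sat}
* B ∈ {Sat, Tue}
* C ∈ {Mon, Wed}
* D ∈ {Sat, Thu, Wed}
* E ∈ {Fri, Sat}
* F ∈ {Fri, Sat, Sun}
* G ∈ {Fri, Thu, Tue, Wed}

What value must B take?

Tue

Among the 7 variables, Mon fits only C (and all 7 values in {Fri, Mon, Sat, Sun, Thu, Tue, Wed} must be used), so C = Mon.
The 6 still-open variables draw from only 6 values {Fri, Sat, Sun, Thu, Tue, Wed}, so each is used; only F can be Sun, hence F = Sun.
A and E between them cover only {Fri, Sat} — a naked pair. Remove those values from B, D, G.
So B = Tue.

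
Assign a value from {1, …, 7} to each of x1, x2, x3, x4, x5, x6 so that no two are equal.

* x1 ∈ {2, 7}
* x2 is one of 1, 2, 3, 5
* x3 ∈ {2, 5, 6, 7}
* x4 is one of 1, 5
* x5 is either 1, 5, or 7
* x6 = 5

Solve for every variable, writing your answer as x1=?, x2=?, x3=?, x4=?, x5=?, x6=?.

x1=2, x2=3, x3=6, x4=1, x5=7, x6=5

x6 must be 5 (only option left). So x2, x3, x4, x5 can't be 5.
That leaves x4 = 1. Remove 1 from x2, x5.
x5 must be 7 (only option left). So x1, x3 can't be 7.
x1 has just one choice, so x1 = 2. So x2, x3 can't be 2.
x2 has just one choice, so x2 = 3.
x3's domain is down to {6}, so x3 = 6.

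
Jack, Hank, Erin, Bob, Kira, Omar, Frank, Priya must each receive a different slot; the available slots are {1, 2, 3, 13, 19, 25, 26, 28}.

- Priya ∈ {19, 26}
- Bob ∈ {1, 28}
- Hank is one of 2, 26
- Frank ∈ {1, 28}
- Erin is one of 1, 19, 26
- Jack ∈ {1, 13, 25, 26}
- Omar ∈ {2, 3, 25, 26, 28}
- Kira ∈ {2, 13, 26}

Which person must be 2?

Among the 8 variables, 3 fits only Omar (and all 8 values in {1, 2, 3, 13, 19, 25, 26, 28} must be used), so Omar = 3.
Among the 7 still-open variables, 25 fits only Jack (and all 7 values in {1, 2, 13, 19, 25, 26, 28} must be used), so Jack = 25.
The 6 still-open variables together cover exactly {1, 2, 13, 19, 26, 28} — 6 values for 6 variables — and 13 appears only in Kira's list, so Kira = 13.
The 5 still-open variables together cover exactly {1, 2, 19, 26, 28} — 5 values for 5 variables — and 2 appears only in Hank's list, so Hank = 2.

Hank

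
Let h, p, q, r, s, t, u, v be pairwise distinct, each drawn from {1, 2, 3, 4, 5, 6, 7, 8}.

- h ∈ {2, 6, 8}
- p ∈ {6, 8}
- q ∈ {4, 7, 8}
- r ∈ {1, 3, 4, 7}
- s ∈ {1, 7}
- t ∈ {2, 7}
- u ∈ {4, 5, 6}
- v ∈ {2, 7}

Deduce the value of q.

4

The 8 variables draw from only 8 values {1, 2, 3, 4, 5, 6, 7, 8}, so each is used; only r can be 3, hence r = 3.
The 7 still-open variables draw from only 7 values {1, 2, 4, 5, 6, 7, 8}, so each is used; only s can be 1, hence s = 1.
The 6 still-open variables together cover exactly {2, 4, 5, 6, 7, 8} — 6 values for 6 variables — and 5 appears only in u's list, so u = 5.
The 5 still-open variables draw from only 5 values {2, 4, 6, 7, 8}, so each is used; only q can be 4, hence q = 4.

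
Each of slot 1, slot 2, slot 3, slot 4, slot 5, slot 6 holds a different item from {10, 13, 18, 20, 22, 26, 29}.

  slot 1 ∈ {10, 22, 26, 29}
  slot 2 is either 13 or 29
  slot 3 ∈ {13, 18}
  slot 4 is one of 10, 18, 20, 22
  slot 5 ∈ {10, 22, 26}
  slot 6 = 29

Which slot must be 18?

slot 3

slot 6 has just one choice, so slot 6 = 29. Strike 29 from slot 1, slot 2.
slot 2 must be 13 (only option left). Remove 13 from slot 3.
So 18 goes to slot 3.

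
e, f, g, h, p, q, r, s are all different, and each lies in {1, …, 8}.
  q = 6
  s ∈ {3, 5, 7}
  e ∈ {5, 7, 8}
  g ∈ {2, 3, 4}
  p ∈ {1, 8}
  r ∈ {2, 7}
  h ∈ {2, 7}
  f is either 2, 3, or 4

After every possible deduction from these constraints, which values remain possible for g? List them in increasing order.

q's domain is down to {6}, so q = 6.
The 7 still-open variables together cover exactly {1, 2, 3, 4, 5, 7, 8} — 7 values for 7 variables — and 1 appears only in p's list, so p = 1.
Among the 6 still-open variables, 8 fits only e (and all 6 values in {2, 3, 4, 5, 7, 8} must be used), so e = 8.
The 5 still-open variables draw from only 5 values {2, 3, 4, 5, 7}, so each is used; only s can be 5, hence s = 5.
h and r between them cover only {2, 7} — a naked pair. Remove those values from f, g.
No further eliminations apply; g can still be any of 3, 4.

3, 4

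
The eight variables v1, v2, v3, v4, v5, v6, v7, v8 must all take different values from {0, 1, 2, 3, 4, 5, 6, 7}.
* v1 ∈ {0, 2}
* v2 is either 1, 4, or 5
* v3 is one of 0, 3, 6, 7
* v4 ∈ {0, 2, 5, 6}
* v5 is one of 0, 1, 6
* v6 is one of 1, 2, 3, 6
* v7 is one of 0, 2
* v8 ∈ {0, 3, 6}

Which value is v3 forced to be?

The 8 variables together cover exactly {0, 1, 2, 3, 4, 5, 6, 7} — 8 values for 8 variables — and 4 appears only in v2's list, so v2 = 4.
The 7 still-open variables together cover exactly {0, 1, 2, 3, 5, 6, 7} — 7 values for 7 variables — and 5 appears only in v4's list, so v4 = 5.
The 6 still-open variables draw from only 6 values {0, 1, 2, 3, 6, 7}, so each is used; only v3 can be 7, hence v3 = 7.

7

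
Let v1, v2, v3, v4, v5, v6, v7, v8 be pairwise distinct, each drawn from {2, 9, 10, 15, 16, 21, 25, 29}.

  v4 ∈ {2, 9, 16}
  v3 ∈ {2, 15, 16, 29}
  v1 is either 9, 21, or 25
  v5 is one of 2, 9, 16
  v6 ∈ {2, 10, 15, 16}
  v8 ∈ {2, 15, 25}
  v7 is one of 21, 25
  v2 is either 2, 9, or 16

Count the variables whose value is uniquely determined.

The 8 variables together cover exactly {2, 9, 10, 15, 16, 21, 25, 29} — 8 values for 8 variables — and 10 appears only in v6's list, so v6 = 10.
The 7 still-open variables together cover exactly {2, 9, 15, 16, 21, 25, 29} — 7 values for 7 variables — and 29 appears only in v3's list, so v3 = 29.
The 6 still-open variables draw from only 6 values {2, 9, 15, 16, 21, 25}, so each is used; only v8 can be 15, hence v8 = 15.
The 3 variables v2, v4, v5 are confined to {2, 9, 16}, which locks those values in; drop them from v1.
Determined: v3=29, v6=10, v8=15. The other variables each still have more than one consistent value. That makes 3.

3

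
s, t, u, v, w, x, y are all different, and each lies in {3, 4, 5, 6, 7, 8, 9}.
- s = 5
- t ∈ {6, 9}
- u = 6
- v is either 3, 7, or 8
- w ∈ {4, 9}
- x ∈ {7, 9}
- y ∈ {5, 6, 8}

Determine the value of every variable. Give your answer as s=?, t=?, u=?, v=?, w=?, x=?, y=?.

s has just one choice, so s = 5. So y can't be 5.
u has just one choice, so u = 6. Remove 6 from t, y.
That leaves y = 8. Remove 8 from v.
t must be 9 (only option left). So w, x can't be 9.
w has just one choice, so w = 4.
x has just one choice, so x = 7. Strike 7 from v.
v must be 3 (only option left).

s=5, t=9, u=6, v=3, w=4, x=7, y=8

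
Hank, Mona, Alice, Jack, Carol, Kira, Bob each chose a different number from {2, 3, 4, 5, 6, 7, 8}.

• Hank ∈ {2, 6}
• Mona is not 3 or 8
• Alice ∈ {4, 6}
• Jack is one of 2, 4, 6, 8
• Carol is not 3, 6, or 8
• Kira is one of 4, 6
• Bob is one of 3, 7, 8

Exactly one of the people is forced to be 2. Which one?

Hank

The 7 variables together cover exactly {2, 3, 4, 5, 6, 7, 8} — 7 values for 7 variables — and 3 appears only in Bob's list, so Bob = 3.
The 6 still-open variables draw from only 6 values {2, 4, 5, 6, 7, 8}, so each is used; only Jack can be 8, hence Jack = 8.
The 2 variables Alice and Kira are confined to {4, 6}, which locks those values in; drop them from Hank, Mona, Carol.
So 2 goes to Hank.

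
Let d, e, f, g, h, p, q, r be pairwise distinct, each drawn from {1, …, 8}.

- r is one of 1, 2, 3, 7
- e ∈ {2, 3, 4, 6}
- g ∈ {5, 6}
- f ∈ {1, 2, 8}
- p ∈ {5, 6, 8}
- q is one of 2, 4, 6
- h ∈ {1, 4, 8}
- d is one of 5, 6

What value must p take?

8

The 8 variables draw from only 8 values {1, 2, 3, 4, 5, 6, 7, 8}, so each is used; only r can be 7, hence r = 7.
The 7 still-open variables together cover exactly {1, 2, 3, 4, 5, 6, 8} — 7 values for 7 variables — and 3 appears only in e's list, so e = 3.
The 2 variables d and g are confined to {5, 6}, which locks those values in; drop them from p, q.
So p = 8.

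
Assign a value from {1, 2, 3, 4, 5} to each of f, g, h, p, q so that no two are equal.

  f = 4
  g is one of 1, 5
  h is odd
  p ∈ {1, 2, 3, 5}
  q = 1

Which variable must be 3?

f has just one choice, so f = 4.
That leaves q = 1. Strike 1 from g, h, p.
g has just one choice, so g = 5. Remove 5 from h, p.
So 3 goes to h.

h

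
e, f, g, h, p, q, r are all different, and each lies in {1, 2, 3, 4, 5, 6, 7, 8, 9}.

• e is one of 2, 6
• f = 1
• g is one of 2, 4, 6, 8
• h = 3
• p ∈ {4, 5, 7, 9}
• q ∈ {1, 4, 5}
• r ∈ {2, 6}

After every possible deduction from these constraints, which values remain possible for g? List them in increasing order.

f has just one choice, so f = 1. So q can't be 1.
h must be 3 (only option left).
The 2 variables e and r are confined to {2, 6}, which locks those values in; drop them from g.
No further eliminations apply; g can still be any of 4, 8.

4, 8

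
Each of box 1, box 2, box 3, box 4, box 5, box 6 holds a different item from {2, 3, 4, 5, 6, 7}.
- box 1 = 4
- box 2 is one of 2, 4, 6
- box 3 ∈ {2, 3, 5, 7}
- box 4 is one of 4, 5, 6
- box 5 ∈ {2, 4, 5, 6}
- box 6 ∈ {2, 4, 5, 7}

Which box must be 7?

box 1 must be 4 (only option left). So box 2, box 4, box 5, box 6 can't be 4.
The 5 still-open variables draw from only 5 values {2, 3, 5, 6, 7}, so each is used; only box 3 can be 3, hence box 3 = 3.
The 4 still-open variables draw from only 4 values {2, 5, 6, 7}, so each is used; only box 6 can be 7, hence box 6 = 7.

box 6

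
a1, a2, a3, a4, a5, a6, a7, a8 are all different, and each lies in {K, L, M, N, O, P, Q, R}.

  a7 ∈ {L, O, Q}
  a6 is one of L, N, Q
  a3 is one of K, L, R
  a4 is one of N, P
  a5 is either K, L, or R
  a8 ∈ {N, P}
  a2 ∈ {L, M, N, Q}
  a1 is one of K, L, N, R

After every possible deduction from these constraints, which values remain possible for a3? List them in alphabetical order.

The 8 variables together cover exactly {K, L, M, N, O, P, Q, R} — 8 values for 8 variables — and M appears only in a2's list, so a2 = M.
The 7 still-open variables together cover exactly {K, L, N, O, P, Q, R} — 7 values for 7 variables — and O appears only in a7's list, so a7 = O.
The 6 still-open variables draw from only 6 values {K, L, N, P, Q, R}, so each is used; only a6 can be Q, hence a6 = Q.
a4 and a8 share exactly the 2 values {N, P}; by pigeonhole those values go to them, so strike N, P from a1.
No further eliminations apply; a3 can still be any of K, L, R.

K, L, R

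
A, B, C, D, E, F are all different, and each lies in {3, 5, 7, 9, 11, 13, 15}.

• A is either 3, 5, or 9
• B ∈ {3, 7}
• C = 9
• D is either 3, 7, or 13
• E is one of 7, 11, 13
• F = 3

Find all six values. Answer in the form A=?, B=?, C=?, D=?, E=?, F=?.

A=5, B=7, C=9, D=13, E=11, F=3

C's domain is down to {9}, so C = 9. So A can't be 9.
F's domain is down to {3}, so F = 3. Eliminate 3 elsewhere: A, B, D.
A must be 5 (only option left).
B must be 7 (only option left). So D, E can't be 7.
D must be 13 (only option left). So E can't be 13.
E's domain is down to {11}, so E = 11.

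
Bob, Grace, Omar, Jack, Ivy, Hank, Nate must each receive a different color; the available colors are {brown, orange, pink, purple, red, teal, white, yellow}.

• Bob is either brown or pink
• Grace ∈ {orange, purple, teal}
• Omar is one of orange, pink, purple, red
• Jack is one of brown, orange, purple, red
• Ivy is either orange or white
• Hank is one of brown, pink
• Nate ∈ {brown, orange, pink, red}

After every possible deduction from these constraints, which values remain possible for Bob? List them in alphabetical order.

brown, pink

The 7 variables together cover exactly {brown, orange, pink, purple, red, teal, white} — 7 values for 7 variables — and teal appears only in Grace's list, so Grace = teal.
The 6 still-open variables together cover exactly {brown, orange, pink, purple, red, white} — 6 values for 6 variables — and white appears only in Ivy's list, so Ivy = white.
Bob and Hank between them cover only {brown, pink} — a naked pair. Remove those values from Omar, Jack, Nate.
No further eliminations apply; Bob can still be any of brown, pink.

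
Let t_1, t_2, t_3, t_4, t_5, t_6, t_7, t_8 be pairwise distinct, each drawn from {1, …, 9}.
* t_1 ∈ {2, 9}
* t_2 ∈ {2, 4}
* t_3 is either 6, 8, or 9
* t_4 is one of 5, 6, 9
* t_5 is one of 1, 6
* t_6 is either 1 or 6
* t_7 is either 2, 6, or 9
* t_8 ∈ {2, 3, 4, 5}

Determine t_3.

The 8 variables draw from only 8 values {1, 2, 3, 4, 5, 6, 8, 9}, so each is used; only t_8 can be 3, hence t_8 = 3.
The 7 still-open variables draw from only 7 values {1, 2, 4, 5, 6, 8, 9}, so each is used; only t_2 can be 4, hence t_2 = 4.
The 6 still-open variables draw from only 6 values {1, 2, 5, 6, 8, 9}, so each is used; only t_4 can be 5, hence t_4 = 5.
The 5 still-open variables draw from only 5 values {1, 2, 6, 8, 9}, so each is used; only t_3 can be 8, hence t_3 = 8.

8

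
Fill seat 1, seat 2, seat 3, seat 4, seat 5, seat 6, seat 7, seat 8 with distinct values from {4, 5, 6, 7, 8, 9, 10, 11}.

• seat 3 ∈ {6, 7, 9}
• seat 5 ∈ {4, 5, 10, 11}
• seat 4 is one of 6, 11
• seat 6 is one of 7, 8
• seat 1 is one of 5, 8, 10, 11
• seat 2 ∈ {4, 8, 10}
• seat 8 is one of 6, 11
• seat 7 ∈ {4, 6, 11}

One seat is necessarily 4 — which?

The 8 variables together cover exactly {4, 5, 6, 7, 8, 9, 10, 11} — 8 values for 8 variables — and 9 appears only in seat 3's list, so seat 3 = 9.
The 7 still-open variables together cover exactly {4, 5, 6, 7, 8, 10, 11} — 7 values for 7 variables — and 7 appears only in seat 6's list, so seat 6 = 7.
seat 4 and seat 8 share exactly the 2 values {6, 11}; by pigeonhole those values go to them, so strike 6, 11 from seat 1, seat 5, seat 7.

seat 7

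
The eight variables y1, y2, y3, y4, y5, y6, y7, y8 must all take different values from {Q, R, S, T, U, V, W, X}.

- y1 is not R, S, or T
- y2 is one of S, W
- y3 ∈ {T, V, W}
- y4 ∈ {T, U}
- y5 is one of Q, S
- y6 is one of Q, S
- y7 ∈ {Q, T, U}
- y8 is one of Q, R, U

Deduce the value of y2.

W

The 8 variables together cover exactly {Q, R, S, T, U, V, W, X} — 8 values for 8 variables — and R appears only in y8's list, so y8 = R.
The 7 still-open variables draw from only 7 values {Q, S, T, U, V, W, X}, so each is used; only y1 can be X, hence y1 = X.
Among the 6 still-open variables, V fits only y3 (and all 6 values in {Q, S, T, U, V, W} must be used), so y3 = V.
The 5 still-open variables draw from only 5 values {Q, S, T, U, W}, so each is used; only y2 can be W, hence y2 = W.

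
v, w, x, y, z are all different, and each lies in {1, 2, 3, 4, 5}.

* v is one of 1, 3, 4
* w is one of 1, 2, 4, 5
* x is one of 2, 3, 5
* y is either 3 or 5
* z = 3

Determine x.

z's domain is down to {3}, so z = 3. Strike 3 from v, x, y.
y's domain is down to {5}, so y = 5. Strike 5 from w, x.
So x = 2.

2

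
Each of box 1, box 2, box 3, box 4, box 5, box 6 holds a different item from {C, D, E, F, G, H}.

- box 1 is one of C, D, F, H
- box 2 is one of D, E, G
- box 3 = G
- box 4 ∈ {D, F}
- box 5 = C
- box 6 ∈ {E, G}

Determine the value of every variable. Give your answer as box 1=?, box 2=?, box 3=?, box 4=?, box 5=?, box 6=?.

box 3 must be G (only option left). Strike G from box 2, box 6.
box 5 must be C (only option left). So box 1 can't be C.
box 6's domain is down to {E}, so box 6 = E. Strike E from box 2.
box 2 has just one choice, so box 2 = D. Strike D from box 1, box 4.
box 4 has just one choice, so box 4 = F. Remove F from box 1.
box 1 has just one choice, so box 1 = H.

box 1=H, box 2=D, box 3=G, box 4=F, box 5=C, box 6=E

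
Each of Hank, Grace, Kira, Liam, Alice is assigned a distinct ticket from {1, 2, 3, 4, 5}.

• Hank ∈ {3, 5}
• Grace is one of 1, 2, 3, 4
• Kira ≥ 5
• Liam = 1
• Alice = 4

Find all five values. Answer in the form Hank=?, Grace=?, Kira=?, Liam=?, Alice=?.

Hank=3, Grace=2, Kira=5, Liam=1, Alice=4

Kira has just one choice, so Kira = 5. Strike 5 from Hank.
Liam has just one choice, so Liam = 1. Strike 1 from Grace.
Alice must be 4 (only option left). So Grace can't be 4.
That leaves Hank = 3. Remove 3 from Grace.
Grace must be 2 (only option left).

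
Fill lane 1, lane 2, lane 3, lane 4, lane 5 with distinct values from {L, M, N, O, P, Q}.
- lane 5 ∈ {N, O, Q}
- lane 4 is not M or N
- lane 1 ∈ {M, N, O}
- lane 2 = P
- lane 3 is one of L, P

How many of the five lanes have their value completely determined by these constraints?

lane 2's domain is down to {P}, so lane 2 = P. So lane 3, lane 4 can't be P.
lane 3's domain is down to {L}, so lane 3 = L. Remove L from lane 4.
Determined: lane 2=P, lane 3=L. The other lanes each still have more than one consistent value. That makes 2.

2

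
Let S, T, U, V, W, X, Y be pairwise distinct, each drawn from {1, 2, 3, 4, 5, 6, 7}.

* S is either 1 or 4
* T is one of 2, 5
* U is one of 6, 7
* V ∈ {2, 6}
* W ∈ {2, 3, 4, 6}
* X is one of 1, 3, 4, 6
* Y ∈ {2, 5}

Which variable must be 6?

Among the 7 variables, 7 fits only U (and all 7 values in {1, 2, 3, 4, 5, 6, 7} must be used), so U = 7.
The 2 variables T and Y are confined to {2, 5}, which locks those values in; drop them from V, W.
So 6 goes to V.

V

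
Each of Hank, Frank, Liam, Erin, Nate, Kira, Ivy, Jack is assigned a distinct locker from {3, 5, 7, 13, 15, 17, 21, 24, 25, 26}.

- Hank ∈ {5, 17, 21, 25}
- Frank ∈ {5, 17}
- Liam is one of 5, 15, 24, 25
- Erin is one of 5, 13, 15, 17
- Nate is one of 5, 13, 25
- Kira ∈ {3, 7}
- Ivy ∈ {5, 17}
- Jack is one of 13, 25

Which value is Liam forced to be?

24

The 2 variables Frank and Ivy are confined to {5, 17}, which locks those values in; drop them from Hank, Liam, Erin, Nate.
The 2 variables Nate and Jack are confined to {13, 25}, which locks those values in; drop them from Hank, Liam, Erin.
Hank's domain is down to {21}, so Hank = 21.
Erin has just one choice, so Erin = 15. Remove 15 from Liam.
So Liam = 24.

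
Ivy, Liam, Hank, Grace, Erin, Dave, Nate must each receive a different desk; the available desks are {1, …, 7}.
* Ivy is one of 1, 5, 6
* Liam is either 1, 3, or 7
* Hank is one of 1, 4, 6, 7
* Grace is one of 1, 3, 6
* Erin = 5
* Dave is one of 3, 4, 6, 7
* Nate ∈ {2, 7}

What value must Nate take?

2

Erin's domain is down to {5}, so Erin = 5. Strike 5 from Ivy.
The 6 still-open variables draw from only 6 values {1, 2, 3, 4, 6, 7}, so each is used; only Nate can be 2, hence Nate = 2.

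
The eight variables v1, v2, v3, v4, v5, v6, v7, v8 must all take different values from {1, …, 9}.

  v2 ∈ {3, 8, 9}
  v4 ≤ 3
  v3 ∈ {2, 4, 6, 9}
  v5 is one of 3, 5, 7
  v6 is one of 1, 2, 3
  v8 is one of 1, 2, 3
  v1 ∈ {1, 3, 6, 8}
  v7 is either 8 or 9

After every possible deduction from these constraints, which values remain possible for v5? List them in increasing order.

5, 7

The 3 variables v4, v6, v8 are confined to {1, 2, 3}, which locks those values in; drop them from v1, v2, v3, v5.
The 2 variables v2 and v7 are confined to {8, 9}, which locks those values in; drop them from v1, v3.
v1 has just one choice, so v1 = 6. Eliminate 6 elsewhere: v3.
v3's domain is down to {4}, so v3 = 4.
No further eliminations apply; v5 can still be any of 5, 7.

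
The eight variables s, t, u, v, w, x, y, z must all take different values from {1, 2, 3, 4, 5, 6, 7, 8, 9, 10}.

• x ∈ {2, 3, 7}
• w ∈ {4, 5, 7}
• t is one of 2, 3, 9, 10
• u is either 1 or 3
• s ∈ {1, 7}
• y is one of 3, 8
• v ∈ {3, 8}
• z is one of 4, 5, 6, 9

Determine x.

2

The 2 variables v and y are confined to {3, 8}, which locks those values in; drop them from t, u, x.
That leaves u = 1. Eliminate 1 elsewhere: s.
s's domain is down to {7}, so s = 7. Remove 7 from w, x.
So x = 2.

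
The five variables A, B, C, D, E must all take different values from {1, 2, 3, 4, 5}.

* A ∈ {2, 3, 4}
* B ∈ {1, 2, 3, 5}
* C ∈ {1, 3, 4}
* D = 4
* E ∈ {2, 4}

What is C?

1

D must be 4 (only option left). Remove 4 from A, C, E.
E's domain is down to {2}, so E = 2. Remove 2 from A, B.
A must be 3 (only option left). Remove 3 from B, C.
So C = 1.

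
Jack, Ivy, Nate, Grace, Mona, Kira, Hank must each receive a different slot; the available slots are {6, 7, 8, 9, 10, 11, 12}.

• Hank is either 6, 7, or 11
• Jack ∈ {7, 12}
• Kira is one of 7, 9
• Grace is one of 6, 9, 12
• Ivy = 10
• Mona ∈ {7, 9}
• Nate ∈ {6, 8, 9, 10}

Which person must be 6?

Grace

Ivy must be 10 (only option left). Eliminate 10 elsewhere: Nate.
The 6 still-open variables draw from only 6 values {6, 7, 8, 9, 11, 12}, so each is used; only Nate can be 8, hence Nate = 8.
The 5 still-open variables together cover exactly {6, 7, 9, 11, 12} — 5 values for 5 variables — and 11 appears only in Hank's list, so Hank = 11.
The 4 still-open variables draw from only 4 values {6, 7, 9, 12}, so each is used; only Grace can be 6, hence Grace = 6.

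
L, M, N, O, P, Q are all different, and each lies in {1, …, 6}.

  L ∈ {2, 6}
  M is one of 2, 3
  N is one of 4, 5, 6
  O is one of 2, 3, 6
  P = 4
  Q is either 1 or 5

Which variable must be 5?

N

P must be 4 (only option left). Strike 4 from N.
The 5 still-open variables draw from only 5 values {1, 2, 3, 5, 6}, so each is used; only Q can be 1, hence Q = 1.
The 4 still-open variables draw from only 4 values {2, 3, 5, 6}, so each is used; only N can be 5, hence N = 5.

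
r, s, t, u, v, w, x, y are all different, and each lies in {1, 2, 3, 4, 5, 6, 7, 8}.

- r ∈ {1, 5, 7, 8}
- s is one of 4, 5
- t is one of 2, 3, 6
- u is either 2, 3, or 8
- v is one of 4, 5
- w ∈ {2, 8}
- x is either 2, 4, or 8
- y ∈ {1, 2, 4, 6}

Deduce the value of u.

3

The 8 variables together cover exactly {1, 2, 3, 4, 5, 6, 7, 8} — 8 values for 8 variables — and 7 appears only in r's list, so r = 7.
Among the 7 still-open variables, 1 fits only y (and all 7 values in {1, 2, 3, 4, 5, 6, 8} must be used), so y = 1.
The 6 still-open variables draw from only 6 values {2, 3, 4, 5, 6, 8}, so each is used; only t can be 6, hence t = 6.
Among the 5 still-open variables, 3 fits only u (and all 5 values in {2, 3, 4, 5, 8} must be used), so u = 3.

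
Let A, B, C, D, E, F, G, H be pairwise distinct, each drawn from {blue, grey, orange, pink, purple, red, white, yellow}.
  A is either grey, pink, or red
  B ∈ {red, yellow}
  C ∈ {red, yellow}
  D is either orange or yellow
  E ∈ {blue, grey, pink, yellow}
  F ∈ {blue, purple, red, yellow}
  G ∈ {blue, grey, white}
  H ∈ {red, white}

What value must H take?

white

The 8 variables draw from only 8 values {blue, grey, orange, pink, purple, red, white, yellow}, so each is used; only D can be orange, hence D = orange.
The 7 still-open variables draw from only 7 values {blue, grey, pink, purple, red, white, yellow}, so each is used; only F can be purple, hence F = purple.
B and C share exactly the 2 values {red, yellow}; by pigeonhole those values go to them, so strike red, yellow from A, E, H.
So H = white.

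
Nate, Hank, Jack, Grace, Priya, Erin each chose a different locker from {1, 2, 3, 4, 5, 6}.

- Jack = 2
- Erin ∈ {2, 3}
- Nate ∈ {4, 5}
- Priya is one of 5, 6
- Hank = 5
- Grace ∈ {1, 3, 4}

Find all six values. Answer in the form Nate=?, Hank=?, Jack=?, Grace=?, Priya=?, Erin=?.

Nate=4, Hank=5, Jack=2, Grace=1, Priya=6, Erin=3

Hank has just one choice, so Hank = 5. Strike 5 from Nate, Priya.
Jack's domain is down to {2}, so Jack = 2. Eliminate 2 elsewhere: Erin.
That leaves Priya = 6.
Erin has just one choice, so Erin = 3. Eliminate 3 elsewhere: Grace.
Nate's domain is down to {4}, so Nate = 4. Eliminate 4 elsewhere: Grace.
Grace has just one choice, so Grace = 1.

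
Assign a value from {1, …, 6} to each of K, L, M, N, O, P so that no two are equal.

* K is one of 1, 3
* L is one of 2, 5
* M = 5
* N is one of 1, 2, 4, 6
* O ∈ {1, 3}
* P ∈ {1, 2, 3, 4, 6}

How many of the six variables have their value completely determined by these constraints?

2

M has just one choice, so M = 5. Eliminate 5 elsewhere: L.
L's domain is down to {2}, so L = 2. Strike 2 from N, P.
The 2 variables K and O are confined to {1, 3}, which locks those values in; drop them from N, P.
Determined: L=2, M=5. The other variables each still have more than one consistent value. That makes 2.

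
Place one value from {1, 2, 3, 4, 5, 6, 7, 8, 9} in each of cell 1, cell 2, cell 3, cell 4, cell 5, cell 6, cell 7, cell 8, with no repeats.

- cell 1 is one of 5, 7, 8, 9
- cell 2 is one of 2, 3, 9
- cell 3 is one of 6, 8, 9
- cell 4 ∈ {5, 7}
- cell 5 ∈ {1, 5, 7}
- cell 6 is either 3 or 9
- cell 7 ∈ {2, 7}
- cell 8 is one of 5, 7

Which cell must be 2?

The 8 variables draw from only 8 values {1, 2, 3, 5, 6, 7, 8, 9}, so each is used; only cell 5 can be 1, hence cell 5 = 1.
The 7 still-open variables draw from only 7 values {2, 3, 5, 6, 7, 8, 9}, so each is used; only cell 3 can be 6, hence cell 3 = 6.
The 6 still-open variables draw from only 6 values {2, 3, 5, 7, 8, 9}, so each is used; only cell 1 can be 8, hence cell 1 = 8.
The 2 variables cell 4 and cell 8 are confined to {5, 7}, which locks those values in; drop them from cell 7.
So 2 goes to cell 7.

cell 7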